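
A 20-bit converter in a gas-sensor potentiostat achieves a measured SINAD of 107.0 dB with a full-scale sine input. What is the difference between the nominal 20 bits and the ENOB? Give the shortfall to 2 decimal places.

2.52 bits

N_eff = (107.0 − 1.76)/6.02 = 17.4817 bits.
20 − 17.4817 = 2.52 bits below nominal.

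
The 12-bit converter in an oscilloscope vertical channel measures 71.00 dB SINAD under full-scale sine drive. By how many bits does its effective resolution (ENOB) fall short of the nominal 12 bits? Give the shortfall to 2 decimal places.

0.50 bits

Effective bits = (71.00 − 1.76)/6.02 = 11.5017.
12 − 11.5017 = 0.50 bits below nominal.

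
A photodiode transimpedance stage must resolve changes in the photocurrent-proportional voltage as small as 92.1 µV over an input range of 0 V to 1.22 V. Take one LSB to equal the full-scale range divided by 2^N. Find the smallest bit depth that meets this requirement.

14 bits

Span = 1.22 V.
Need 2^N ≥ 1.22 V / 92.1 µV = 13250 → N_min = 14.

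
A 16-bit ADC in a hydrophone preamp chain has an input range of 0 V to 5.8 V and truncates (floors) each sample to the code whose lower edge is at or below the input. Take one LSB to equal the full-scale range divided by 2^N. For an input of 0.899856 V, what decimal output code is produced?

10167

Span = 5.8 V. LSB = 5.8 V / 2^16 ≈ 88.50 µV.
(V_in − V_min) × 2^16/range = (0.899856 − (0)) × 65536/5.8 = 10167.752.
Floor → code = 10167.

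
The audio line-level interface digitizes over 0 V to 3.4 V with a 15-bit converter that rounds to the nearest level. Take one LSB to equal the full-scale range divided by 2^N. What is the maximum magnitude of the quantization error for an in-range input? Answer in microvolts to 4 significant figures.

51.88 µV

Range is 3.4 V.
One LSB is 3.4 V / 32768 = 103.760 µV.
|e|_max = LSB/2 = 51.88 µV.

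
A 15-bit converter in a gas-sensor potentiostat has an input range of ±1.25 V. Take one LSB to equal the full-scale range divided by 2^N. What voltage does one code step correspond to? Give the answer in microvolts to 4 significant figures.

76.29 µV

Full-scale range = 1.25 V − (-1.25 V) = 2.5 V.
There are 2^15 = 32768 steps.
One LSB is 2.5 V / 32768 = 76.29 µV.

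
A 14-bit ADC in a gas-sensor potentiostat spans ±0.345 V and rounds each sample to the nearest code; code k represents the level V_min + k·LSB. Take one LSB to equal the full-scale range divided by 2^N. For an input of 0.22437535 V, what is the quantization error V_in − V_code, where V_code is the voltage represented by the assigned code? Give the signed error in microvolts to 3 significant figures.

Span: 0.345 V − (-0.345 V) = 0.69 V. LSB = 0.69 V / 2^14 ≈ 42.11 µV.
Position in LSBs: (0.22437535 − (-0.345)) × 16384/0.69 = 13519.7764; rounding gives k = 13520.
V_code = V_min + k × range/2^14 = -0.345 + 13520 × 0.69/16384 = 0.22438476563 V.
V_in − V_code = 0.22437535 − (0.22438476563) = −9.42 µV.

−9.42 µV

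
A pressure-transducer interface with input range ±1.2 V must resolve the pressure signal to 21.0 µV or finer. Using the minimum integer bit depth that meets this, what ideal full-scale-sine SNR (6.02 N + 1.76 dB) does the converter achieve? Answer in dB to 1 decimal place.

Range = 1.2 − (-1.2) = 2.4 V.
Need 2^N ≥ 2.4 V / 21.0 µV = 114300 → N_min = 17.
6.02(17) + 1.76 = 104.10 dB.

104.1 dB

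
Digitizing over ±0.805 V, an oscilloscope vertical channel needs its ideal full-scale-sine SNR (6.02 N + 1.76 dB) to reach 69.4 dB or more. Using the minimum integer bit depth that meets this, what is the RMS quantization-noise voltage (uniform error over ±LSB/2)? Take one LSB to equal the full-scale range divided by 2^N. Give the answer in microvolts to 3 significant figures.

Span: 0.805 V − (-0.805 V) = 1.61 V.
Required N = ⌈(69.4 − 1.76)/6.02⌉ = ⌈11.236⌉ = 12.
LSB = 1.61 V ÷ 2^12 = 1.61/4096 V = 393.07 µV.
σ_q = LSB/√12 = 393.07 µV/3.4641 = 113 µV.

113 µV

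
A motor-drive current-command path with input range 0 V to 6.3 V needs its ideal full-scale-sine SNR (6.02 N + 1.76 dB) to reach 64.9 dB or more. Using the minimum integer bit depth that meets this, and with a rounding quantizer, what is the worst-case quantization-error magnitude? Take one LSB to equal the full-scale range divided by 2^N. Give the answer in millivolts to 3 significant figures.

1.54 mV

Span = 6.3 V.
6.02 N + 1.76 ≥ 64.9 gives N ≥ 10.488, so the minimum integer is 11.
One LSB is 6.3 V / 2048 = 3.0762 mV.
Max error for round-to-nearest is LSB/2 = 1.54 mV.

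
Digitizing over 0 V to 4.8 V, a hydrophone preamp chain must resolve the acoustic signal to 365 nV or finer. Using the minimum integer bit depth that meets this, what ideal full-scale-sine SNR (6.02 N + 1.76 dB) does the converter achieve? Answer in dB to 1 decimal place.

146.2 dB

Full-scale range = 4.8 V.
4.8 V / 365 nV = 1.315e7. Since 2^23 = 8388608 and 2^24 = 16777216, N = 24.
6.02(24) + 1.76 = 146.24 dB.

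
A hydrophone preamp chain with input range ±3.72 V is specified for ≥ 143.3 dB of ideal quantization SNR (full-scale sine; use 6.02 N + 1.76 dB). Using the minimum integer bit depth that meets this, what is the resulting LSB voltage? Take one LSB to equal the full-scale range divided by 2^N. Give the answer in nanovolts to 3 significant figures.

The full-scale span is 3.72 − (-3.72) = 7.44 V.
N ≥ (143.3 − 1.76)/6.02 = 23.512 → N_min = 24.
One LSB is 7.44 V / 16777216 = 443 nV.

443 nV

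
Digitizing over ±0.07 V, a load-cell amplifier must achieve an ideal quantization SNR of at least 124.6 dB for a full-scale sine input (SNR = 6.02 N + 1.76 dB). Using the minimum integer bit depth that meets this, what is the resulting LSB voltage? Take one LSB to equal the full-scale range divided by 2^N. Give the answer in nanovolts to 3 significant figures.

66.8 nV

Range = 0.07 − (-0.07) = 0.14 V.
6.02 N + 1.76 ≥ 124.6 gives N ≥ 20.405, so the minimum integer is 21.
LSB = 0.14 V ÷ 2^21 = 0.14/2097152 V = 66.8 nV.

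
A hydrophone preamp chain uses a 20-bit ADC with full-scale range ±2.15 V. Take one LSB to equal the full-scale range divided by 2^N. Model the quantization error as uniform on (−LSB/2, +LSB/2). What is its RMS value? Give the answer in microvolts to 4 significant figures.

Full-scale range = 2.15 V − (-2.15 V) = 4.3 V.
One LSB is 4.3 V / 1048576 = 4.10080 µV.
σ_q = LSB/√12 = 4.10080 µV/3.4641 = 1.184 µV.

1.184 µV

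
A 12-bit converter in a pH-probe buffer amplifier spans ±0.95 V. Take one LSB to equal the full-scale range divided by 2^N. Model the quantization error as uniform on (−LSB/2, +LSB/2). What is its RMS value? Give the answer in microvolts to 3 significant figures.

Range = 0.95 − (-0.95) = 1.9 V.
LSB = 1.9 V ÷ 2^12 = 1.9/4096 V = 463.87 µV.
σ_q = LSB/√12 = 463.87 µV/3.4641 = 134 µV.

134 µV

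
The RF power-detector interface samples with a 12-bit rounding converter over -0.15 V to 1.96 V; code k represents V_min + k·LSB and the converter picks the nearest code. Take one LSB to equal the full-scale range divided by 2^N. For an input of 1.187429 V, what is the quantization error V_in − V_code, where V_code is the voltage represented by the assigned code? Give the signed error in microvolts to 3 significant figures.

The full-scale span is 1.96 − (-0.15) = 2.11 V. LSB = 2.11 V / 2^12 ≈ 0.5151 mV.
(V_in − V_min)/LSB = (1.187429 − (-0.15)) × 4096/2.11 = 2596.2603 → nearest code k = 2596.
V_code = -0.15 + (2596/4096) × 2.11 = 1.187294922 V.
V_in − V_code = 1.187429 − (1.187294922) = +134 µV.

+134 µV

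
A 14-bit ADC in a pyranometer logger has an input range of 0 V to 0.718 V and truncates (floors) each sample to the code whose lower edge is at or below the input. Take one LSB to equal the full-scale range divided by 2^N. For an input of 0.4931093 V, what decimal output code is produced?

Span = 0.718 V. LSB = 0.718 V / 2^14 ≈ 43.82 µV.
(V_in − V_min) × 2^14/range = (0.4931093 − (0)) × 16384/0.718 = 11252.232.
Floor → code = 11252.

11252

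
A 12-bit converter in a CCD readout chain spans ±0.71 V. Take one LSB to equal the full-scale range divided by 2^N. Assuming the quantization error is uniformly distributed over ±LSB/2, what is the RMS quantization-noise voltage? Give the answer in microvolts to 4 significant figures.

100.1 µV

Full-scale range = 0.71 V − (-0.71 V) = 1.42 V.
One LSB is 1.42 V / 4096 = 346.680 µV.
σ_q = LSB/√12 = 346.680 µV/3.4641 = 100.1 µV.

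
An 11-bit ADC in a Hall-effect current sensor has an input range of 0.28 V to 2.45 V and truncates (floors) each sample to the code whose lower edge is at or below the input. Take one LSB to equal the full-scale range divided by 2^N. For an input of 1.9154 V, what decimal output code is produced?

1543

Span: 2.45 V − (0.28 V) = 2.17 V. LSB = 2.17 V / 2^11 ≈ 1.060 mV.
code = ⌊(V_in − V_min)/LSB⌋ = ⌊(V_in − V_min) × 2^11 / range⌋
     = ⌊(1.9154 − (0.28)) × 2048 / 2.17⌋ = ⌊1.6354 × 2048/2.17⌋
     = ⌊1543.456⌋ = 1543.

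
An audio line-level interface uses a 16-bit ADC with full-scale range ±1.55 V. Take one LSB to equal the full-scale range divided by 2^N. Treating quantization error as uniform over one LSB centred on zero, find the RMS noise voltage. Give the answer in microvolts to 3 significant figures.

Range = 1.55 − (-1.55) = 3.1 V.
LSB = 3.1 V / 2^16 = 47.302 µV.
σ_q = LSB/√12 = 47.302 µV/3.4641 = 13.7 µV.

13.7 µV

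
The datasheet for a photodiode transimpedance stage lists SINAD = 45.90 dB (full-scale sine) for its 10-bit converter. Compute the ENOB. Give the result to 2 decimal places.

Inverting SNR = 6.02 N + 1.76: N_eff = (45.90 − 1.76)/6.02 = 7.3322.

7.33 bits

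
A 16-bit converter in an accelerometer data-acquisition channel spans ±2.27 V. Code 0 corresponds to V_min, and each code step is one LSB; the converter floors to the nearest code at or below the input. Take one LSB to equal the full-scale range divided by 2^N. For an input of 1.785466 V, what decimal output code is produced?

58541

Span: 2.27 V − (-2.27 V) = 4.54 V. LSB = 4.54 V / 2^16 ≈ 69.27 µV.
code = ⌊(V_in − V_min)/LSB⌋ = ⌊(V_in − V_min) × 2^16 / range⌋
     = ⌊(1.785466 − (-2.27)) × 65536 / 4.54⌋ = ⌊4.055466 × 65536/4.54⌋
     = ⌊58541.634⌋ = 58541.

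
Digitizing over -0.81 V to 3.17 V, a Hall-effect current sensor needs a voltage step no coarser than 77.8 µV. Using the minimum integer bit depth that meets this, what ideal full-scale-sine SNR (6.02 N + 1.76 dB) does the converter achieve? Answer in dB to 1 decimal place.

Span: 3.17 V − (-0.81 V) = 3.98 V.
Need 2^N ≥ 3.98 V / 77.8 µV = 51160 → N_min = 16.
Ideal SNR at N = 16: 6.02·16 + 1.76 = 98.1 dB.

98.1 dB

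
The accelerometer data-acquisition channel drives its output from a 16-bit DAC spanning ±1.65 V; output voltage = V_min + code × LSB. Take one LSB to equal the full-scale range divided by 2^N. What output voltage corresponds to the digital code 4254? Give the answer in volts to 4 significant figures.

-1.436 V

Full-scale range = 1.65 V − (-1.65 V) = 3.3 V. LSB = 3.3 V / 2^16.
Output = V_min + (4254/65536) × range = -1.65 + 0.0649109 × 3.3 V
      = -1.65 V + 0.214206 V = -1.43579 V.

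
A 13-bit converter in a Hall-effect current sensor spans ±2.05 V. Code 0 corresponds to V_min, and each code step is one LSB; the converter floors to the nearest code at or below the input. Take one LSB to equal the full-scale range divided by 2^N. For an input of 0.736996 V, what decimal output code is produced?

Range = 2.05 − (-2.05) = 4.1 V. LSB = 4.1 V / 2^13 ≈ 0.5005 mV.
code = ⌊(V_in − V_min)/LSB⌋ = ⌊(V_in − V_min) × 2^13 / range⌋
     = ⌊(0.736996 − (-2.05)) × 8192 / 4.1⌋ = ⌊2.786996 × 8192/4.1⌋
     = ⌊5568.554⌋ = 5568.

5568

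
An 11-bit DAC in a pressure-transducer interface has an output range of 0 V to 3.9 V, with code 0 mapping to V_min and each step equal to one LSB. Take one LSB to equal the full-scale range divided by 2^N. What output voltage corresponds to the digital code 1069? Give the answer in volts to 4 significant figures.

2.036 V

Full-scale range = 3.9 V. LSB = 3.9 V / 2^11.
V_out = 0 + 1069 × (3.9/2048) V
      = 0 + 2.03569 = 2.03569 V.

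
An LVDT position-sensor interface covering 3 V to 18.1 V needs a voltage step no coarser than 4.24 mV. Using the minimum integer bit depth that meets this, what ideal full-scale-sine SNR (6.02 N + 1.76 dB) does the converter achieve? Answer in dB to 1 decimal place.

74.0 dB

The full-scale span is 18.1 − (3) = 15.1 V.
15.1 V / 4.24 mV = 3561. Since 2^11 = 2048 and 2^12 = 4096, N = 12.
Ideal SNR at N = 12: 6.02·12 + 1.76 = 74.0 dB.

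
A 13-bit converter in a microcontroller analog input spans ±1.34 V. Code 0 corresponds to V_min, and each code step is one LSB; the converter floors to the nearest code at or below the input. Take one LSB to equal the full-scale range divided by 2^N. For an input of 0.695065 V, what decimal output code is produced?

6220

The full-scale span is 1.34 − (-1.34) = 2.68 V. LSB = 2.68 V / 2^13 ≈ 327.1 µV.
V_in − V_min = 0.695065 − (-1.34) = 2.035065 V.
Divide by LSB: 2.035065 × 8192/2.68 = 6220.6166.
Truncating gives code 6220.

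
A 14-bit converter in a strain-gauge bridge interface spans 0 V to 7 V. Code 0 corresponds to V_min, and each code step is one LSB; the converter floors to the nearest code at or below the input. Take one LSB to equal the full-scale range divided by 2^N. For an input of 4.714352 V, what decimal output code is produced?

11034

Full-scale range = 7 V. LSB = 7 V / 2^14 ≈ 427.2 µV.
(V_in − V_min) × 2^14/range = (4.714352 − (0)) × 16384/7 = 11034.278.
Floor → code = 11034.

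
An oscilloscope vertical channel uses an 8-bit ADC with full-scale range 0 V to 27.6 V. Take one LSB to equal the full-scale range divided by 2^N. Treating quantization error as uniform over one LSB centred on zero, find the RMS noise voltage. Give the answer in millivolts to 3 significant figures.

31.1 mV

V_FS = 27.6 V.
LSB = 27.6 V ÷ 2^8 = 27.6/256 V = 107.81 mV.
RMS of a uniform error over width LSB is LSB/√12 = 31.1 mV.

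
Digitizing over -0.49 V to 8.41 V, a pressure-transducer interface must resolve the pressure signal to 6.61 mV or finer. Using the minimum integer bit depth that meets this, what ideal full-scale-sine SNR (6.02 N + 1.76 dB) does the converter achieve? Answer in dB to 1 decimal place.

The full-scale span is 8.41 − (-0.49) = 8.9 V.
Levels needed ≥ 8.9/6.61 mV = 1346. 2^11 = 2048 suffices, so N_min = 11.
6.02(11) + 1.76 = 67.98 dB.

68.0 dB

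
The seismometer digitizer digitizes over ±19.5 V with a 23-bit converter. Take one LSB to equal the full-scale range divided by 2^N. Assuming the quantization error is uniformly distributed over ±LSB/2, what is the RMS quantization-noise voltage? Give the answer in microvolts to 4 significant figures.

1.342 µV

Full-scale range = 19.5 V − (-19.5 V) = 39 V.
Step size = 39/8388608 V = 4.64916 µV.
RMS of a uniform error over width LSB is LSB/√12 = 1.342 µV.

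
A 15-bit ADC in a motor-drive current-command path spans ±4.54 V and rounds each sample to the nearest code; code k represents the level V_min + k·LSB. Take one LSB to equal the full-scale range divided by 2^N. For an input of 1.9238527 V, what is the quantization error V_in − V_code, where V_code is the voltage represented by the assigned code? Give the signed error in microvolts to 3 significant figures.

−49.9 µV

Span: 4.54 V − (-4.54 V) = 9.08 V. LSB = 9.08 V / 2^15 ≈ 277.1 µV.
(V_in − V_min)/LSB = (1.9238527 − (-4.54)) × 32768/9.08 = 23326.8200 → nearest code k = 23327.
V_code = -4.54 + (23327/32768) × 9.08 = 1.9239025879 V.
Error = V_in − V_code = 1.9238527 − (1.9239025879) = −49.9 µV.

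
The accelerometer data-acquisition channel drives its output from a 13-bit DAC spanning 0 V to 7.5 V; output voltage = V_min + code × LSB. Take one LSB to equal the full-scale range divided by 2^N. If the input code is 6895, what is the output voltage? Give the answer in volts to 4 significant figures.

6.313 V

V_FS = 7.5 V. LSB = 7.5 V / 2^13.
V_out = 0 + 6895 × (7.5/8192) V
      = 0 + 6.31256 = 6.31256 V.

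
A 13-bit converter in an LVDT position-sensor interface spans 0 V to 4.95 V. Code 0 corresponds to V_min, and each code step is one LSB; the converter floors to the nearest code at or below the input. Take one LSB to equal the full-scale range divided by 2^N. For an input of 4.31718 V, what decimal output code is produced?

7144

Range is 4.95 V. LSB = 4.95 V / 2^13 ≈ 0.6042 mV.
(V_in − V_min) × 2^13/range = (4.31718 − (0)) × 8192/4.95 = 7144.715.
Floor → code = 7144.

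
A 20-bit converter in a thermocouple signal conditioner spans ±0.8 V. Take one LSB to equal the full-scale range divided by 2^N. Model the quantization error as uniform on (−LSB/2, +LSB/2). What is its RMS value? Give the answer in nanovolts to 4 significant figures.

440.5 nV

Span: 0.8 V − (-0.8 V) = 1.6 V.
Step size = 1.6/1048576 V = 1.52588 µV.
σ_q = LSB/√12 = 1.52588 µV/3.4641 = 440.5 nV.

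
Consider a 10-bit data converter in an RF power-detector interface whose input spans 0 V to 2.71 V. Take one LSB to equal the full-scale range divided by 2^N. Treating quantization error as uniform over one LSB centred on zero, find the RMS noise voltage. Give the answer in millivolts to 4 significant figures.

0.7640 mV

Full-scale range = 2.71 V.
One LSB is 2.71 V / 1024 = 2.64648 mV.
σ_q = LSB/√12 = 2.64648 mV/3.4641 = 0.7640 mV.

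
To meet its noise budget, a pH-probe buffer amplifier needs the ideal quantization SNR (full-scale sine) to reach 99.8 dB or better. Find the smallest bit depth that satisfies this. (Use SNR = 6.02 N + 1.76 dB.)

Required N = ⌈(99.8 − 1.76)/6.02⌉ = ⌈16.286⌉ = 17.

17 bits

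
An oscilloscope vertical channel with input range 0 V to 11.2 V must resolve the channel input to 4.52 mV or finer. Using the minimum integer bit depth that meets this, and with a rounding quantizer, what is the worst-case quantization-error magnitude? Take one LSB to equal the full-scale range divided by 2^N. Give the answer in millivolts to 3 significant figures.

Range is 11.2 V.
Need 2^N ≥ 11.2 V / 4.52 mV = 2478 → N_min = 12.
LSB = 11.2 V / 2^12 = 2.7344 mV.
Half an LSB is 1.37 mV.

1.37 mV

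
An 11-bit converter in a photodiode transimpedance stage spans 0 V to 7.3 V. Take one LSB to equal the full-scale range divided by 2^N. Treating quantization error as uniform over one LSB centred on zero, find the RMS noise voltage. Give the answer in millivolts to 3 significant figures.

Full-scale range = 7.3 V.
LSB = 7.3 V ÷ 2^11 = 7.3/2048 V = 3.5645 mV.
For a uniform distribution on [−LSB/2, +LSB/2], V_rms = LSB/√12 = 3.5645 mV/3.4641 = 1.03 mV.

1.03 mV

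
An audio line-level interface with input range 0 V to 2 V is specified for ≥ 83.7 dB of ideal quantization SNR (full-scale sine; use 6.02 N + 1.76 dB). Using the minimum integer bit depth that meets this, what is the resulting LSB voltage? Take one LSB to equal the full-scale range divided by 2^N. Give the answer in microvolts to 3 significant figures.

V_FS = 2 V.
Required N = ⌈(83.7 − 1.76)/6.02⌉ = ⌈13.611⌉ = 14.
LSB = 2 V / 2^14 = 122 µV.

122 µV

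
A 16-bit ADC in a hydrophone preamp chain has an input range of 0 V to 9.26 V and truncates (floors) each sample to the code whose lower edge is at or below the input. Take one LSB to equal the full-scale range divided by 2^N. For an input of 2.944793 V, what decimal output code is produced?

20841

Span = 9.26 V. LSB = 9.26 V / 2^16 ≈ 141.3 µV.
V_in − V_min = 2.944793 − (0) = 2.944793 V.
Divide by LSB: 2.944793 × 65536/9.26 = 20841.2477.
Truncating gives code 20841.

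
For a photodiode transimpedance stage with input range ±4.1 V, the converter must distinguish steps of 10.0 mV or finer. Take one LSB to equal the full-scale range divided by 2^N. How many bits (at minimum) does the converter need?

Span: 4.1 V − (-4.1 V) = 8.2 V.
Levels needed ≥ 8.2/10.0 mV = 820.0. 2^10 = 1024 suffices, so N_min = 10.

10 bits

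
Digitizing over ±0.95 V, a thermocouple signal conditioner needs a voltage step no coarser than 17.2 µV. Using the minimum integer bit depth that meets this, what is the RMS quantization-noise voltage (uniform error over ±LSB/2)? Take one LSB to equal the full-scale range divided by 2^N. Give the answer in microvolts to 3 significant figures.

Range = 0.95 − (-0.95) = 1.9 V.
Required number of levels: 1.9/17.2 µV = 110470; smallest N with 2^N ≥ that is 17.
LSB = 1.9 V / 2^17 = 14.496 µV.
RMS noise = LSB/√12 = 4.18 µV.

4.18 µV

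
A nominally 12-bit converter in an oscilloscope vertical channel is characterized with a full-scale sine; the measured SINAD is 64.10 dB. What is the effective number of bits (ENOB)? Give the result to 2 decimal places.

(64.10 − 1.76) / 6.02 = 62.34/6.02 = 10.3555 effective bits.

10.36 bits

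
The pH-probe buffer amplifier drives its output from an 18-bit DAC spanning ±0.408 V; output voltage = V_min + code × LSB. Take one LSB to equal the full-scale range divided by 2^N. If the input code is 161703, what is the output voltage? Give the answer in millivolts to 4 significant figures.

The full-scale span is 0.408 − (-0.408) = 0.816 V. LSB = 0.816 V / 2^18.
V_out = V_min + code × LSB = -0.408 V + 161703 × 0.816 V / 262144
      = -0.408 + 0.503348 = 0.0953480 V.

95.35 mV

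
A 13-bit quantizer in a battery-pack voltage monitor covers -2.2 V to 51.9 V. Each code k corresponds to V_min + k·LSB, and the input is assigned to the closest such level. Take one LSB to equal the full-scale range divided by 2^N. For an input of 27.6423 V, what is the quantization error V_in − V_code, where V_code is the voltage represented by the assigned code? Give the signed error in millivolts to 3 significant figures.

Full-scale range = 51.9 V − (-2.2 V) = 54.1 V. LSB = 54.1 V / 2^13 ≈ 6.604 mV.
(27.6423 − (-2.2)) / LSB = 29.8423 × 8192/54.1 = 4518.8193. Nearest integer: k = 4519.
V_code = V_min + k × range/2^13 = -2.2 + 4519 × 54.1/8192 = 27.64349365 V.
e = 27.6423 − (27.64349365) = −1.19 mV.

−1.19 mV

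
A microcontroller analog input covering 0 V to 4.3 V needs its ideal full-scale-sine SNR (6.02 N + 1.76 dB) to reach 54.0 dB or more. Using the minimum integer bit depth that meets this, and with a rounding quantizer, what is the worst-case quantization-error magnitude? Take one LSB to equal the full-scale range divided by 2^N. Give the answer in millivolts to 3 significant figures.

4.20 mV

Range is 4.3 V.
N ≥ (54.0 − 1.76)/6.02 = 8.678 → N_min = 9.
LSB = 4.3 V ÷ 2^9 = 4.3/512 V = 8.3984 mV.
Max error for round-to-nearest is LSB/2 = 4.20 mV.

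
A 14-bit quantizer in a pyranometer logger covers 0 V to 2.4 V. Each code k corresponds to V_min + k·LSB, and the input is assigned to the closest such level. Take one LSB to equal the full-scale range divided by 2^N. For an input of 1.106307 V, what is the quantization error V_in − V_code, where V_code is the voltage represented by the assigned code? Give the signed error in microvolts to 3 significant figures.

Full-scale range = 2.4 V. LSB = 2.4 V / 2^14 ≈ 146.5 µV.
Position in LSBs: (1.106307 − (0)) × 16384/2.4 = 7552.3891; rounding gives k = 7552.
V_code = 0 + (7552/16384) × 2.4 = 1.1062500000 V.
Error = V_in − V_code = 1.106307 − (1.1062500000) = +57.0 µV.

+57.0 µV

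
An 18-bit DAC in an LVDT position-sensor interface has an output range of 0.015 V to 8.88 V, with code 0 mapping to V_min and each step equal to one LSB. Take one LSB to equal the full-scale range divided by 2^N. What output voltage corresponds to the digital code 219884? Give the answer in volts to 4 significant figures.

7.451 V

Span: 8.88 V − (0.015 V) = 8.865 V. LSB = 8.865 V / 2^18.
Output = V_min + (219884/262144) × range = 0.015 + 0.838791 × 8.865 V
      = 0.015 + 7.43588 = 7.45088 V.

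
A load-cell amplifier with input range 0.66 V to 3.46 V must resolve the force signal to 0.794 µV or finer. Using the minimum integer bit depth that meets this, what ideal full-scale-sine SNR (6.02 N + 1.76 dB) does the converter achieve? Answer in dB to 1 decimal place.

Full-scale range = 3.46 V − (0.66 V) = 2.8 V.
Levels needed ≥ 2.8/0.794 µV = 3.526e6. 2^22 = 4194304 suffices, so N_min = 22.
Ideal SNR at N = 22: 6.02·22 + 1.76 = 134.2 dB.

134.2 dB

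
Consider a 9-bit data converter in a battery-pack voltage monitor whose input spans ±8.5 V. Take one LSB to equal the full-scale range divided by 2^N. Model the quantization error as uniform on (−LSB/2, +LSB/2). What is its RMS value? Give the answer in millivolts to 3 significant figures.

Range = 8.5 − (-8.5) = 17 V.
Step size = 17/512 V = 33.203 mV.
σ_q = LSB/√12 = 33.203 mV/3.4641 = 9.58 mV.

9.58 mV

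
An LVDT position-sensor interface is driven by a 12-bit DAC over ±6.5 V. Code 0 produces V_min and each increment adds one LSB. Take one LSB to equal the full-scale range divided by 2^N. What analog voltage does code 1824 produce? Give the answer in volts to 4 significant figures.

-0.7109 V

The full-scale span is 6.5 − (-6.5) = 13 V. LSB = 13 V / 2^12.
V_out = -6.5 + 1824 × (13/4096) V
      = -6.5 + 5.78906 = -0.710938 V.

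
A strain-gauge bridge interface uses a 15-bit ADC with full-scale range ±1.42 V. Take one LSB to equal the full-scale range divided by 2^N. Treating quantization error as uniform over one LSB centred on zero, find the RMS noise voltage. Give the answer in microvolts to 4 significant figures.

25.02 µV

The full-scale span is 1.42 − (-1.42) = 2.84 V.
LSB = 2.84 V / 2^15 = 86.6699 µV.
σ_q = LSB/√12 = 86.6699 µV/3.4641 = 25.02 µV.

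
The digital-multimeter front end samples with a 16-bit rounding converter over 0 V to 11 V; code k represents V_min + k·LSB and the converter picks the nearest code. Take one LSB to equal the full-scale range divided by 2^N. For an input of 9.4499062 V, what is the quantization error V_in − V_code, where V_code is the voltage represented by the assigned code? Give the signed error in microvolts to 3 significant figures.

−29.7 µV

Full-scale range = 11 V. LSB = 11 V / 2^16 ≈ 167.8 µV.
Position in LSBs: (9.4499062 − (0)) × 65536/11 = 56300.8230; rounding gives k = 56301.
V_code = V_min + k × range/2^16 = 0 + 56301 × 11/65536 = 9.4499359131 V.
V_in − V_code = 9.4499062 − (9.4499359131) = −29.7 µV.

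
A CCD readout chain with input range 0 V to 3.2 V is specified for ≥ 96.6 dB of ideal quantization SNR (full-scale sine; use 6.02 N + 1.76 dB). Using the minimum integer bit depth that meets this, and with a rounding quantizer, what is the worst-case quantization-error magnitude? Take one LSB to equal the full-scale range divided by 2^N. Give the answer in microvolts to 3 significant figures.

24.4 µV

Range is 3.2 V.
6.02 N + 1.76 ≥ 96.6 gives N ≥ 15.754, so the minimum integer is 16.
Step size = 3.2/65536 V = 48.828 µV.
Max error for round-to-nearest is LSB/2 = 24.4 µV.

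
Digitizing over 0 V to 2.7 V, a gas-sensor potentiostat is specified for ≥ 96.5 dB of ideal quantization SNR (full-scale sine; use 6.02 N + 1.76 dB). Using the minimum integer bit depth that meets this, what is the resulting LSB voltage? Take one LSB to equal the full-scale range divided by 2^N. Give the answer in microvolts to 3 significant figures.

41.2 µV

V_FS = 2.7 V.
Solving 6.02 N ≥ 96.5 − 1.76: N ≥ 15.738. Round up → N = 16.
One LSB is 2.7 V / 65536 = 41.2 µV.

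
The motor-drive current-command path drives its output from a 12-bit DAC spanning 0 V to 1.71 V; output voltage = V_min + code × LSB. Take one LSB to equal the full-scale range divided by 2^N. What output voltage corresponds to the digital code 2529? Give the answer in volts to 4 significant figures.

V_FS = 1.71 V. LSB = 1.71 V / 2^12.
V_out = 0 + 2529 × (1.71/4096) V
      = 0 V + 1.05581 V = 1.05581 V.

1.056 V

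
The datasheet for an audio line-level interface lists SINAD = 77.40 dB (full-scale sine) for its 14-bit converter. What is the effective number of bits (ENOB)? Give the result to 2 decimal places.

12.56 bits

ENOB = (77.40 − 1.76)/6.02 = 12.5648 bits.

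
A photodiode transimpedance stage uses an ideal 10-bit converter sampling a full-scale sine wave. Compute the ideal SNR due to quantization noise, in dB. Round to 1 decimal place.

62.0 dB

Ideal quantization SNR: 6.02 × 10 + 1.76 dB = 62.0 dB.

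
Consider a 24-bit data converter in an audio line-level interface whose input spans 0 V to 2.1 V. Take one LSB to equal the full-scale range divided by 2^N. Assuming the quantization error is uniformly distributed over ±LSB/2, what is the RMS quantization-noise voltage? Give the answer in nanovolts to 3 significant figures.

V_FS = 2.1 V.
LSB = 2.1 V / 2^24 = 125.17 nV.
For a uniform distribution on [−LSB/2, +LSB/2], V_rms = LSB/√12 = 125.17 nV/3.4641 = 36.1 nV.

36.1 nV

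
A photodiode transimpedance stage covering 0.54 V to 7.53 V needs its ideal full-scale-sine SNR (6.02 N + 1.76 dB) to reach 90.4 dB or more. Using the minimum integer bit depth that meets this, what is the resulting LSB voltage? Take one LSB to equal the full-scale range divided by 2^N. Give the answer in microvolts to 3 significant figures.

The full-scale span is 7.53 − (0.54) = 6.99 V.
N ≥ (90.4 − 1.76)/6.02 = 14.724 → N_min = 15.
LSB = 6.99 V ÷ 2^15 = 6.99/32768 V = 213 µV.

213 µV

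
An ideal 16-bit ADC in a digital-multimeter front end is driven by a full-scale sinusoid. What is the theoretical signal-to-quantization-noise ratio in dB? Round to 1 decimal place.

98.1 dB

Ideal quantization SNR: 6.02 × 16 + 1.76 dB = 98.1 dB.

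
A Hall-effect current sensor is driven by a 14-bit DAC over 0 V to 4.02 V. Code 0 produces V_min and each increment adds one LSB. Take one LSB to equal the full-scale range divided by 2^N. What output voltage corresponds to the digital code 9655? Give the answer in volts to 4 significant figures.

V_FS = 4.02 V. LSB = 4.02 V / 2^14.
V_out = V_min + code × LSB = 0 V + 9655 × 4.02 V / 16384
      = 0 + 2.36896 = 2.36896 V.

2.369 V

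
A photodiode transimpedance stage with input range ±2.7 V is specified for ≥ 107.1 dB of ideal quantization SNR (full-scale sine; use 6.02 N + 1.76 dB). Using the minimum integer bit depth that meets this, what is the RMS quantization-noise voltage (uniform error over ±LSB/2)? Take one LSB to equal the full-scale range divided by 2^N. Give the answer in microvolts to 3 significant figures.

5.95 µV

Span: 2.7 V − (-2.7 V) = 5.4 V.
Required N = ⌈(107.1 − 1.76)/6.02⌉ = ⌈17.498⌉ = 18.
LSB = 5.4 V / 2^18 = 20.599 µV.
σ_q = LSB/√12 = 20.599 µV/3.4641 = 5.95 µV.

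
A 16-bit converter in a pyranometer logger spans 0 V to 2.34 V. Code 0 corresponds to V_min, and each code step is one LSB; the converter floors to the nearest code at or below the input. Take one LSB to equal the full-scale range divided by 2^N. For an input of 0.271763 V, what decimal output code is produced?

7611

Full-scale range = 2.34 V. LSB = 2.34 V / 2^16 ≈ 35.71 µV.
(V_in − V_min) × 2^16/range = (0.271763 − (0)) × 65536/2.34 = 7611.222.
Floor → code = 7611.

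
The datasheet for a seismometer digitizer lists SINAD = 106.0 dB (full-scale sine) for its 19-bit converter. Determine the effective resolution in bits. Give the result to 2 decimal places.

17.32 bits

(106.0 − 1.76) / 6.02 = 104.24/6.02 = 17.3156 effective bits.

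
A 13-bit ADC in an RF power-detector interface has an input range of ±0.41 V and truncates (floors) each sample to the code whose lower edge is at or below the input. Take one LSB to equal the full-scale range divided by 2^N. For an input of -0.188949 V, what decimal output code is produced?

2208

Full-scale range = 0.41 V − (-0.41 V) = 0.82 V. LSB = 0.82 V / 2^13 ≈ 100.1 µV.
code = ⌊(V_in − V_min)/LSB⌋ = ⌊(V_in − V_min) × 2^13 / range⌋
     = ⌊(-0.188949 − (-0.41)) × 8192 / 0.82⌋ = ⌊0.221051 × 8192/0.82⌋
     = ⌊2208.353⌋ = 2208.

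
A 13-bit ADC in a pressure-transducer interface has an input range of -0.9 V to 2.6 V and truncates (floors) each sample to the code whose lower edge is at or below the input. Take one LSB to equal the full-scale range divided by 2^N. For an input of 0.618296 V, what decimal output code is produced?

Full-scale range = 2.6 V − (-0.9 V) = 3.5 V. LSB = 3.5 V / 2^13 ≈ 427.2 µV.
V_in − V_min = 0.618296 − (-0.9) = 1.518296 V.
Divide by LSB: 1.518296 × 8192/3.5 = 3553.6802.
Truncating gives code 3553.

3553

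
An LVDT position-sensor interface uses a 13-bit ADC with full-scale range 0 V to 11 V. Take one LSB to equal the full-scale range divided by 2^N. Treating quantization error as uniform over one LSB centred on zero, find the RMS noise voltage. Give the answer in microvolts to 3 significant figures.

388 µV

Span = 11 V.
One LSB is 11 V / 8192 = 1.3428 mV.
RMS of a uniform error over width LSB is LSB/√12 = 388 µV.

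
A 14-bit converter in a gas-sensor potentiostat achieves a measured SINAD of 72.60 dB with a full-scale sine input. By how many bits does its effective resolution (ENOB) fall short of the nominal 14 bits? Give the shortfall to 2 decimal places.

N_eff = (72.60 − 1.76)/6.02 = 11.7674 bits.
Lost resolution: 14 − 11.7674 = 2.2326 bits.

2.23 bits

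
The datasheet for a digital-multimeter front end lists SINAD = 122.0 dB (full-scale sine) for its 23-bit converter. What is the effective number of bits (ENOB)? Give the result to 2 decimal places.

(122.0 − 1.76) / 6.02 = 120.24/6.02 = 19.9734 effective bits.

19.97 bits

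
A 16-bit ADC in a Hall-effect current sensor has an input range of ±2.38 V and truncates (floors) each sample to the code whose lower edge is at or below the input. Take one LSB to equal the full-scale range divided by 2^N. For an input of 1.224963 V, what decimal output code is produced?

49633

Full-scale range = 2.38 V − (-2.38 V) = 4.76 V. LSB = 4.76 V / 2^16 ≈ 72.63 µV.
code = ⌊(V_in − V_min)/LSB⌋ = ⌊(V_in − V_min) × 2^16 / range⌋
     = ⌊(1.224963 − (-2.38)) × 65536 / 4.76⌋ = ⌊3.604963 × 65536/4.76⌋
     = ⌊49633.373⌋ = 49633.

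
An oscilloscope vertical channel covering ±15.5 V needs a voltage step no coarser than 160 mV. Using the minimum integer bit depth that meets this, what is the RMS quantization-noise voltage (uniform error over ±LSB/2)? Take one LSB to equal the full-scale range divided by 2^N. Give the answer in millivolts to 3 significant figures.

Full-scale range = 15.5 V − (-15.5 V) = 31 V.
31 V / 160 mV = 193.8. Since 2^7 = 128 and 2^8 = 256, N = 8.
Step size = 31/256 V = 121.09 mV.
V_rms = LSB/√12 = 35.0 mV.

35.0 mV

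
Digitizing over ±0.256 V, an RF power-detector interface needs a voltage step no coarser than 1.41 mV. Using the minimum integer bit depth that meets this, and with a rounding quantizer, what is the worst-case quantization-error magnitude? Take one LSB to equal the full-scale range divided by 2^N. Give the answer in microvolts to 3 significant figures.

The full-scale span is 0.256 − (-0.256) = 0.512 V.
0.512 V / 1.41 mV = 363.1. Since 2^8 = 256 and 2^9 = 512, N = 9.
LSB = 0.512 V ÷ 2^9 = 0.512/512 V = 1.0000 mV.
Half an LSB is 500 µV.

500 µV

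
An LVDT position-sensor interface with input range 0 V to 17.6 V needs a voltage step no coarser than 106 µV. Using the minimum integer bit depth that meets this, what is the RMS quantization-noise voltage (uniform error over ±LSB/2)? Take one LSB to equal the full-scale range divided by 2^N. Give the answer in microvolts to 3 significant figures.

Range is 17.6 V.
Need 2^N ≥ 17.6 V / 106 µV = 166000 → N_min = 18.
One LSB is 17.6 V / 262144 = 67.139 µV.
RMS noise = LSB/√12 = 19.4 µV.

19.4 µV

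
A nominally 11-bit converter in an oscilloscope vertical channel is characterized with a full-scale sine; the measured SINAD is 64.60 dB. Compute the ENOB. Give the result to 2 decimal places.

10.44 bits

ENOB = (64.60 − 1.76)/6.02 = 10.4385 bits.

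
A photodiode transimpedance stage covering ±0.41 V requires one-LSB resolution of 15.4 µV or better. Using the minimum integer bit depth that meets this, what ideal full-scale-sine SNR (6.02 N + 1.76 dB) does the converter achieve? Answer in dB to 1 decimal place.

98.1 dB

The full-scale span is 0.41 − (-0.41) = 0.82 V.
Levels needed ≥ 0.82/15.4 µV = 53250. 2^16 = 65536 suffices, so N_min = 16.
6.02(16) + 1.76 = 98.08 dB.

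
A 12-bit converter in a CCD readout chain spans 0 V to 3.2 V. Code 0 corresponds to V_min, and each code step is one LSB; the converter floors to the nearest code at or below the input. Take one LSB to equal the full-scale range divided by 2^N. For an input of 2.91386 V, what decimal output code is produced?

3729

Range is 3.2 V. LSB = 3.2 V / 2^12 ≈ 0.7812 mV.
code = ⌊(V_in − V_min)/LSB⌋ = ⌊(V_in − V_min) × 2^12 / range⌋
     = ⌊(2.91386 − (0)) × 4096 / 3.2⌋ = ⌊2.91386 × 4096/3.2⌋
     = ⌊3729.741⌋ = 3729.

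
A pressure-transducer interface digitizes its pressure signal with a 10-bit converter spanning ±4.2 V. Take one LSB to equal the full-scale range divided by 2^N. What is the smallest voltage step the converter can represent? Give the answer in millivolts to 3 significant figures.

Span: 4.2 V − (-4.2 V) = 8.4 V.
2^10 = 1024 levels.
One LSB is 8.4 V / 1024 = 8.20 mV.

8.20 mV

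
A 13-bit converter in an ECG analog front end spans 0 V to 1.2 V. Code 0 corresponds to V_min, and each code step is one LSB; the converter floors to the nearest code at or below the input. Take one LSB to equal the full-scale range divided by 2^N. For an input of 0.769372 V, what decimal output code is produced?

5252

V_FS = 1.2 V. LSB = 1.2 V / 2^13 ≈ 146.5 µV.
code = ⌊(V_in − V_min)/LSB⌋ = ⌊(V_in − V_min) × 2^13 / range⌋
     = ⌊(0.769372 − (0)) × 8192 / 1.2⌋ = ⌊0.769372 × 8192/1.2⌋
     = ⌊5252.246⌋ = 5252.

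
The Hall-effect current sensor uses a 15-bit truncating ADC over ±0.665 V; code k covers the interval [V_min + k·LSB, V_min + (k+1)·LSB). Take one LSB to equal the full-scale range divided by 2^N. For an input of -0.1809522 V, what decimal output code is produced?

Range = 0.665 − (-0.665) = 1.33 V. LSB = 1.33 V / 2^15 ≈ 40.59 µV.
V_in − V_min = -0.1809522 − (-0.665) = 0.4840478 V.
Divide by LSB: 0.4840478 × 32768/1.33 = 11925.7732.
Truncating gives code 11925.

11925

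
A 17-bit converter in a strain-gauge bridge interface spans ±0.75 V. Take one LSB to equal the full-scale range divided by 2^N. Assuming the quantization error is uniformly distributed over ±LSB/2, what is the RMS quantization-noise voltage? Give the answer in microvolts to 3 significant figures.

3.30 µV

Span: 0.75 V − (-0.75 V) = 1.5 V.
One LSB is 1.5 V / 131072 = 11.444 µV.
σ_q = LSB/√12 = 11.444 µV/3.4641 = 3.30 µV.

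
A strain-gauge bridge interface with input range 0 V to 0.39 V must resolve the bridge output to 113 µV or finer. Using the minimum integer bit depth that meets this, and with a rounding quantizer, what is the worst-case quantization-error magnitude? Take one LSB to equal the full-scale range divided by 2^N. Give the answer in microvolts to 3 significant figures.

Full-scale range = 0.39 V.
Need 2^N ≥ 0.39 V / 113 µV = 3451 → N_min = 12.
LSB = 0.39 V ÷ 2^12 = 0.39/4096 V = 95.215 µV.
Max error for round-to-nearest is LSB/2 = 47.6 µV.

47.6 µV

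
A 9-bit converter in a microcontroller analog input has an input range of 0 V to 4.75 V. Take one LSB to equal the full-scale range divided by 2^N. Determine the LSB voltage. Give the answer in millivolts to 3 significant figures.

9.28 mV

Range is 4.75 V.
Number of codes = 2^9 = 512.
One LSB is 4.75 V / 512 = 9.28 mV.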